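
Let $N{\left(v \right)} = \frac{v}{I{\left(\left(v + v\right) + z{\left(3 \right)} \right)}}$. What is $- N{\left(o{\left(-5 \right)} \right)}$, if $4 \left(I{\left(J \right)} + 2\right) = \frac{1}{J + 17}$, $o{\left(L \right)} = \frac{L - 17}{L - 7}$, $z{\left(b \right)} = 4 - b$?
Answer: $\frac{130}{141} \approx 0.92199$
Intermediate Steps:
$o{\left(L \right)} = \frac{-17 + L}{-7 + L}$
$I{\left(J \right)} = -2 + \frac{1}{4 \left(17 + J\right)}$ ($I{\left(J \right)} = -2 + \frac{1}{4 \left(J + 17\right)} = -2 + \frac{1}{4 \left(17 + J\right)}$)
$N{\left(v \right)} = \frac{4 v \left(18 + 2 v\right)}{-143 - 16 v}$ ($N{\left(v \right)} = \frac{v}{\frac{1}{4} \frac{1}{17 + \left(\left(v + v\right) + \left(4 - 3\right)\right)} \left(-135 - 8 \left(\left(v + v\right) + \left(4 - 3\right)\right)\right)} = \frac{v}{\frac{1}{4} \frac{1}{17 + \left(2 v + \left(4 - 3\right)\right)} \left(-135 - 8 \left(2 v + \left(4 - 3\right)\right)\right)} = \frac{v}{\frac{1}{4} \frac{1}{17 + \left(2 v + 1\right)} \left(-135 - 8 \left(2 v + 1\right)\right)} = \frac{v}{\frac{1}{4} \frac{1}{17 + \left(1 + 2 v\right)} \left(-135 - 8 \left(1 + 2 v\right)\right)} = \frac{v}{\frac{1}{4} \frac{1}{18 + 2 v} \left(-135 - \left(8 + 16 v\right)\right)} = \frac{v}{\frac{1}{4} \frac{1}{18 + 2 v} \left(-143 - 16 v\right)} = v \frac{4 \left(18 + 2 v\right)}{-143 - 16 v} = \frac{4 v \left(18 + 2 v\right)}{-143 - 16 v}$)
$- N{\left(o{\left(-5 \right)} \right)} = - \frac{\left(-8\right) \frac{-17 - 5}{-7 - 5} \left(9 + \frac{-17 - 5}{-7 - 5}\right)}{143 + 16 \frac{-17 - 5}{-7 - 5}} = - \frac{\left(-8\right) \frac{1}{-12} \left(-22\right) \left(9 + \frac{1}{-12} \left(-22\right)\right)}{143 + 16 \frac{1}{-12} \left(-22\right)} = - \frac{\left(-8\right) \left(\left(- \frac{1}{12}\right) \left(-22\right)\right) \left(9 - - \frac{11}{6}\right)}{143 + 16 \left(\left(- \frac{1}{12}\right) \left(-22\right)\right)} = - \frac{\left(-8\right) 11 \left(9 + \frac{11}{6}\right)}{6 \left(143 + 16 \cdot \frac{11}{6}\right)} = - \frac{\left(-8\right) 11 \cdot 65}{6 \left(143 + \frac{88}{3}\right) 6} = - \frac{\left(-8\right) 11 \cdot 65}{6 \cdot \frac{517}{3} \cdot 6} = - \frac{\left(-8\right) 11 \cdot 3 \cdot 65}{6 \cdot 517 \cdot 6} = \left(-1\right) \left(- \frac{130}{141}\right) = \frac{130}{141}$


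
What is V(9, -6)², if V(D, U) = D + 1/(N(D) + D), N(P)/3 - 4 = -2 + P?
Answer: 143641/1764 ≈ 81.429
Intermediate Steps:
N(P) = 6 + 3*P (N(P) = 12 + 3*(-2 + P) = 12 + (-6 + 3*P) = 6 + 3*P)
V(D, U) = D + 1/(6 + 4*D) (V(D, U) = D + 1/((6 + 3*D) + D) = D + 1/(6 + 4*D))
V(9, -6)² = ((1 + 4*9² + 6*9)/(2*(3 + 2*9)))² = ((1 + 4*81 + 54)/(2*(3 + 18)))² = ((½)*(1 + 324 + 54)/21)² = ((½)*(1/21)*379)² = (379/42)² = 143641/1764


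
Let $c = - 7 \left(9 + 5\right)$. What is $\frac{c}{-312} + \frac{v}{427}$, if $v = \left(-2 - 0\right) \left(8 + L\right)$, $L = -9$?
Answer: $\frac{21235}{66612} \approx 0.31879$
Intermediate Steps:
$c = -98$ ($c = \left(-7\right) 14 = -98$)
$v = 2$ ($v = \left(-2 - 0\right) \left(8 - 9\right) = \left(-2 + 0\right) \left(-1\right) = \left(-2\right) \left(-1\right) = 2$)
$\frac{c}{-312} + \frac{v}{427} = - \frac{98}{-312} + \frac{2}{427} = \left(-98\right) \left(- \frac{1}{312}\right) + 2 \cdot \frac{1}{427} = \frac{49}{156} + \frac{2}{427} = \frac{21235}{66612}$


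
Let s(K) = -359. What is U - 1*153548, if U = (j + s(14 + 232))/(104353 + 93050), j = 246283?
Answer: -30310589920/197403 ≈ -1.5355e+5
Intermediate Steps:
U = 245924/197403 (U = (246283 - 359)/(104353 + 93050) = 245924/197403 ≈ 1.2458)
U - 1*153548 = 245924/197403 - 1*153548 = 245924/197403 - 153548 = -30310589920/197403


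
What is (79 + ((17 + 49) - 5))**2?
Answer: 19600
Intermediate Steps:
(79 + ((17 + 49) - 5))**2 = (79 + (66 - 5))**2 = (79 + 61)**2 = 140**2 = 19600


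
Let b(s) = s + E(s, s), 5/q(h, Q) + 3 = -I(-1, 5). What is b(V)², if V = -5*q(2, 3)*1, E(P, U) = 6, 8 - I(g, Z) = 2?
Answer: 6241/81 ≈ 77.049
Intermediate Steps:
I(g, Z) = 6 (I(g, Z) = 8 - 1*2 = 8 - 2 = 6)
q(h, Q) = -5/9 (q(h, Q) = 5/(-3 - 1*6) = 5/(-3 - 6) = 5/(-9) = 5*(-⅑) = -5/9)
V = 25/9 (V = -5*(-5/9)*1 = (25/9)*1 = 25/9 ≈ 2.7778)
b(s) = 6 + s (b(s) = s + 6 = 6 + s)
b(V)² = (6 + 25/9)² = (79/9)² = 6241/81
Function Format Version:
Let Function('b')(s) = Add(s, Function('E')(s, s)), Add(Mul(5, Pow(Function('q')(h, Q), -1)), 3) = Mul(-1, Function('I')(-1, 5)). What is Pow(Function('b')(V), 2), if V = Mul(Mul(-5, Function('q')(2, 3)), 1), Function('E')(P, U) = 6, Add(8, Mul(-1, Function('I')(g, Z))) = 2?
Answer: Rational(6241, 81) ≈ 77.049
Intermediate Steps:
Function('I')(g, Z) = 6 (Function('I')(g, Z) = Add(8, Mul(-1, 2)) = Add(8, -2) = 6)
Function('q')(h, Q) = Rational(-5, 9) (Function('q')(h, Q) = Mul(5, Pow(Add(-3, Mul(-1, 6)), -1)) = Mul(5, Pow(Add(-3, -6), -1)) = Mul(5, Pow(-9, -1)) = Mul(5, Rational(-1, 9)) = Rational(-5, 9))
V = Rational(25, 9) (V = Mul(Mul(-5, Rational(-5, 9)), 1) = Mul(Rational(25, 9), 1) = Rational(25, 9) ≈ 2.7778)
Function('b')(s) = Add(6, s) (Function('b')(s) = Add(s, 6) = Add(6, s))
Pow(Function('b')(V), 2) = Pow(Add(6, Rational(25, 9)), 2) = Pow(Rational(79, 9), 2) = Rational(6241, 81)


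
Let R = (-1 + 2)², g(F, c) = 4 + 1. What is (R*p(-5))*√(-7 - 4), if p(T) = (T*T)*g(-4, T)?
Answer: 125*I*√11 ≈ 414.58*I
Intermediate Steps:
g(F, c) = 5
R = 1 (R = 1² = 1)
p(T) = 5*T² (p(T) = (T*T)*5 = T²*5 = 5*T²)
(R*p(-5))*√(-7 - 4) = (1*(5*(-5)²))*√(-7 - 4) = (1*(5*25))*√(-11) = (1*125)*(I*√11) = 125*(I*√11) = 125*I*√11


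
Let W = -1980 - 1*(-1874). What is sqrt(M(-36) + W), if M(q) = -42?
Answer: 2*I*sqrt(37) ≈ 12.166*I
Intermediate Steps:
W = -106 (W = -1980 + 1874 = -106)
sqrt(M(-36) + W) = sqrt(-42 - 106) = sqrt(-148) = 2*I*sqrt(37)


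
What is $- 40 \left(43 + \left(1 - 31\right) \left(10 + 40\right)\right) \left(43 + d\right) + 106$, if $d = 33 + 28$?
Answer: $6061226$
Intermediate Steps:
$d = 61$
$- 40 \left(43 + \left(1 - 31\right) \left(10 + 40\right)\right) \left(43 + d\right) + 106 = - 40 \left(43 + \left(1 - 31\right) \left(10 + 40\right)\right) \left(43 + 61\right) + 106 = - 40 \left(43 - 1500\right) 104 + 106 = - 40 \left(\left(-1457\right) 104\right) + 106 = \left(-40\right) \left(-151528\right) + 106 = 6061120 + 106 = 6061226$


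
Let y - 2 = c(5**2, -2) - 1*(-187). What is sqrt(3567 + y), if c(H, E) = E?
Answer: sqrt(3754) ≈ 61.270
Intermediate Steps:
y = 187 (y = 2 + (-2 - 1*(-187)) = 2 + (-2 + 187) = 2 + 185 = 187)
sqrt(3567 + y) = sqrt(3567 + 187) = sqrt(3754)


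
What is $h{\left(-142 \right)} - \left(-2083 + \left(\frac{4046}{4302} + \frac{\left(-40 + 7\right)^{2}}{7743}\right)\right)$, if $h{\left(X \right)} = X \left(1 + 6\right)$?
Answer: $\frac{6039832883}{5551731} \approx 1087.9$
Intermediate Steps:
$h{\left(X \right)} = 7 X$ ($h{\left(X \right)} = X 7 = 7 X$)
$h{\left(-142 \right)} - \left(-2083 + \left(\frac{4046}{4302} + \frac{\left(-40 + 7\right)^{2}}{7743}\right)\right) = 7 \left(-142\right) - \left(-2083 + \left(\frac{4046}{4302} + \frac{\left(-40 + 7\right)^{2}}{7743}\right)\right) = -994 - \left(-2083 + \left(4046 \cdot \frac{1}{4302} + \left(-33\right)^{2} \cdot \frac{1}{7743}\right)\right) = -994 - \left(-2083 + \left(\frac{2023}{2151} + 1089 \cdot \frac{1}{7743}\right)\right) = -994 - \left(-2083 + \left(\frac{2023}{2151} + \frac{363}{2581}\right)\right) = -994 - \left(-2083 + \frac{6002176}{5551731}\right) = -994 - - \frac{11558253497}{5551731} = -994 + \frac{11558253497}{5551731} = \frac{6039832883}{5551731}$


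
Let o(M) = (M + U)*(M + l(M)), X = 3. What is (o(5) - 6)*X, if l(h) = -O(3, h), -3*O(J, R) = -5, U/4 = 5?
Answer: 232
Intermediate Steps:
U = 20 (U = 4*5 = 20)
O(J, R) = 5/3 (O(J, R) = -⅓*(-5) = 5/3)
l(h) = -5/3 (l(h) = -1*5/3 = -5/3)
o(M) = (20 + M)*(-5/3 + M) (o(M) = (M + 20)*(M - 5/3) = (20 + M)*(-5/3 + M))
(o(5) - 6)*X = ((-100/3 + 5² + (55/3)*5) - 6)*3 = ((-100/3 + 25 + 275/3) - 6)*3 = (250/3 - 6)*3 = (232/3)*3 = 232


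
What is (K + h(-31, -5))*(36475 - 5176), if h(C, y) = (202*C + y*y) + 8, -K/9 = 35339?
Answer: -10149639720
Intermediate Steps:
K = -318051 (K = -9*35339 = -318051)
h(C, y) = 8 + y**2 + 202*C (h(C, y) = (202*C + y**2) + 8 = (y**2 + 202*C) + 8 = 8 + y**2 + 202*C)
(K + h(-31, -5))*(36475 - 5176) = (-318051 + (8 + (-5)**2 + 202*(-31)))*(36475 - 5176) = (-318051 + (8 + 25 - 6262))*31299 = (-318051 - 6229)*31299 = -324280*31299 = -10149639720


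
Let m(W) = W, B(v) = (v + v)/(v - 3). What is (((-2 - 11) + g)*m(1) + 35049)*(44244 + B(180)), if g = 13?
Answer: 91495975284/59 ≈ 1.5508e+9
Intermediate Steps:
B(v) = 2*v/(-3 + v) (B(v) = (2*v)/(-3 + v) = 2*v/(-3 + v))
(((-2 - 11) + g)*m(1) + 35049)*(44244 + B(180)) = (((-2 - 11) + 13)*1 + 35049)*(44244 + 2*180/(-3 + 180)) = ((-13 + 13)*1 + 35049)*(44244 + 2*180/177) = (0*1 + 35049)*(44244 + 2*180*(1/177)) = (0 + 35049)*(44244 + 120/59) = 35049*(2610516/59) = 91495975284/59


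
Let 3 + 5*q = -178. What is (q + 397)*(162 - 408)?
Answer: -443784/5 ≈ -88757.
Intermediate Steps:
q = -181/5 (q = -⅗ + (⅕)*(-178) = -⅗ - 178/5 = -181/5 ≈ -36.200)
(q + 397)*(162 - 408) = (-181/5 + 397)*(162 - 408) = (1804/5)*(-246) = -443784/5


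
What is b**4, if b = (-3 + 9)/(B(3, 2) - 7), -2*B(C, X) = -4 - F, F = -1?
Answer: 20736/14641 ≈ 1.4163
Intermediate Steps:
B(C, X) = 3/2 (B(C, X) = -(-4 - 1*(-1))/2 = -(-4 + 1)/2 = -1/2*(-3) = 3/2)
b = -12/11 (b = (-3 + 9)/(3/2 - 7) = 6/(-11/2) = 6*(-2/11) = -12/11 ≈ -1.0909)
b**4 = (-12/11)**4 = 20736/14641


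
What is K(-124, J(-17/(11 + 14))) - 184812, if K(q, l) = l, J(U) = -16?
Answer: -184828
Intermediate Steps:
K(-124, J(-17/(11 + 14))) - 184812 = -16 - 184812 = -184828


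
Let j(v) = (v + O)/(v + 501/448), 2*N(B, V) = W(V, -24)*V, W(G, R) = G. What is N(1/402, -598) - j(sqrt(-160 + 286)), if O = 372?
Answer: 497427730862/2781967 - 24812480*sqrt(14)/2781967 ≈ 1.7877e+5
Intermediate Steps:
N(B, V) = V**2/2 (N(B, V) = (V*V)/2 = V**2/2)
j(v) = (372 + v)/(501/448 + v) (j(v) = (v + 372)/(v + 501/448) = (372 + v)/(v + 501*(1/448)) = (372 + v)/(v + 501/448) = (372 + v)/(501/448 + v))
N(1/402, -598) - j(sqrt(-160 + 286)) = (1/2)*(-598)**2 - 448*(372 + sqrt(-160 + 286))/(501 + 448*sqrt(-160 + 286)) = (1/2)*357604 - 448*(372 + sqrt(126))/(501 + 448*sqrt(126)) = 178802 - 448*(372 + 3*sqrt(14))/(501 + 448*(3*sqrt(14))) = 178802 - 448*(372 + 3*sqrt(14))/(501 + 1344*sqrt(14))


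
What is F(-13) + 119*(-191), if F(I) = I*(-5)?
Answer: -22664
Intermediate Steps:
F(I) = -5*I
F(-13) + 119*(-191) = -5*(-13) + 119*(-191) = 65 - 22729 = -22664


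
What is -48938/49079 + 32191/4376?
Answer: 1365749401/214769704 ≈ 6.3591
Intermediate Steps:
-48938/49079 + 32191/4376 = 1365749401/214769704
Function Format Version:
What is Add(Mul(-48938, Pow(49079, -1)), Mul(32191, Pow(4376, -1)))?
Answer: Rational(1365749401, 214769704) ≈ 6.3591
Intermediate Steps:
Add(Mul(-48938, Pow(49079, -1)), Mul(32191, Pow(4376, -1))) = Add(Mul(-48938, Rational(1, 49079)), Mul(32191, Rational(1, 4376))) = Add(Rational(-48938, 49079), Rational(32191, 4376)) = Rational(1365749401, 214769704)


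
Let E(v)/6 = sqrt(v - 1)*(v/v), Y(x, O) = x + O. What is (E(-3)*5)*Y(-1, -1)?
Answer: -120*I ≈ -120.0*I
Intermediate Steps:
Y(x, O) = O + x
E(v) = 6*sqrt(-1 + v) (E(v) = 6*(sqrt(v - 1)*(v/v)) = 6*(sqrt(-1 + v)*1) = 6*sqrt(-1 + v))
(E(-3)*5)*Y(-1, -1) = ((6*sqrt(-1 - 3))*5)*(-1 - 1) = ((6*sqrt(-4))*5)*(-2) = ((6*(2*I))*5)*(-2) = ((12*I)*5)*(-2) = (60*I)*(-2) = -120*I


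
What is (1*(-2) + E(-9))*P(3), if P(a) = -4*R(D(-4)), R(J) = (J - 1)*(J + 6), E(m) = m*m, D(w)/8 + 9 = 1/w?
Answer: -1611600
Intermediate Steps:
D(w) = -72 + 8/w
E(m) = m**2
R(J) = (-1 + J)*(6 + J)
P(a) = -20400 (P(a) = -4*(-6 + (-72 + 8/(-4))**2 + 5*(-72 + 8/(-4))) = -4*(-6 + (-72 + 8*(-1/4))**2 + 5*(-72 + 8*(-1/4))) = -4*(-6 + (-72 - 2)**2 + 5*(-72 - 2)) = -4*(-6 + (-74)**2 + 5*(-74)) = -4*(-6 + 5476 - 370) = -4*5100 = -20400)
(1*(-2) + E(-9))*P(3) = (1*(-2) + (-9)**2)*(-20400) = (-2 + 81)*(-20400) = 79*(-20400) = -1611600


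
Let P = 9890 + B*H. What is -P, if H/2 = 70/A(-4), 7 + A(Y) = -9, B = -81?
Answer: -42395/4 ≈ -10599.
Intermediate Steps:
A(Y) = -16 (A(Y) = -7 - 9 = -16)
H = -35/4 (H = 2*(70/(-16)) = 2*(70*(-1/16)) = 2*(-35/8) = -35/4 ≈ -8.7500)
P = 42395/4 (P = 9890 - 81*(-35/4) = 9890 + 2835/4 = 42395/4 ≈ 10599.)
-P = -1*42395/4 = -42395/4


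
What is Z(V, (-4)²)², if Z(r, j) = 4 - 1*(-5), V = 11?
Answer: 81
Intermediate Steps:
Z(r, j) = 9 (Z(r, j) = 4 + 5 = 9)
Z(V, (-4)²)² = 9² = 81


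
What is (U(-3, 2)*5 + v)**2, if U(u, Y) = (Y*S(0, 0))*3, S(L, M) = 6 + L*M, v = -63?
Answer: 13689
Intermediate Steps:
U(u, Y) = 18*Y (U(u, Y) = (Y*(6 + 0*0))*3 = (Y*(6 + 0))*3 = (Y*6)*3 = (6*Y)*3 = 18*Y)
(U(-3, 2)*5 + v)**2 = ((18*2)*5 - 63)**2 = (36*5 - 63)**2 = (180 - 63)**2 = 117**2 = 13689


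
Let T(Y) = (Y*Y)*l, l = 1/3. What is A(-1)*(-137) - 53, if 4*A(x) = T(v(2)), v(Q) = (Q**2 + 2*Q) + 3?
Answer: -17213/12 ≈ -1434.4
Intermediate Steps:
l = 1/3 (l = 1*(1/3) = 1/3 ≈ 0.33333)
v(Q) = 3 + Q**2 + 2*Q
T(Y) = Y**2/3 (T(Y) = (Y*Y)*(1/3) = Y**2*(1/3) = Y**2/3)
A(x) = 121/12 (A(x) = ((3 + 2**2 + 2*2)**2/3)/4 = ((3 + 4 + 4)**2/3)/4 = ((1/3)*11**2)/4 = ((1/3)*121)/4 = (1/4)*(121/3) = 121/12)
A(-1)*(-137) - 53 = (121/12)*(-137) - 53 = -16577/12 - 53 = -17213/12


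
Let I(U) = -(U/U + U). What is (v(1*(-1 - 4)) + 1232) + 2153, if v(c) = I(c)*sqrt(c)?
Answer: 3385 + 4*I*sqrt(5) ≈ 3385.0 + 8.9443*I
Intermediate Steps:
I(U) = -1 - U (I(U) = -(1 + U) = -1 - U)
v(c) = sqrt(c)*(-1 - c) (v(c) = (-1 - c)*sqrt(c) = sqrt(c)*(-1 - c))
(v(1*(-1 - 4)) + 1232) + 2153 = (sqrt(1*(-1 - 4))*(-1 - (-1 - 4)) + 1232) + 2153 = (sqrt(1*(-5))*(-1 - (-5)) + 1232) + 2153 = (sqrt(-5)*(-1 - 1*(-5)) + 1232) + 2153 = ((I*sqrt(5))*(-1 + 5) + 1232) + 2153 = ((I*sqrt(5))*4 + 1232) + 2153 = (4*I*sqrt(5) + 1232) + 2153 = (1232 + 4*I*sqrt(5)) + 2153 = 3385 + 4*I*sqrt(5)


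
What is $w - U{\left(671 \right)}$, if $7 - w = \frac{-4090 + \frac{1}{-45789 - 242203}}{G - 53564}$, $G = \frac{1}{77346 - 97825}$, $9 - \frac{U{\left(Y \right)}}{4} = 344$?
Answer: $\frac{425505470389520569}{315909125718744} \approx 1346.9$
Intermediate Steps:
$U{\left(Y \right)} = -1340$ ($U{\left(Y \right)} = 36 - 1376 = -1340$)
$G = - \frac{1}{20479}$ ($G = \frac{1}{-20479} = - \frac{1}{20479} \approx -4.8831 \cdot 10^{-5}$)
$w = \frac{2187241926403609}{315909125718744}$ ($w = 7 - \frac{-4090 + \frac{1}{-45789 - 242203}}{- \frac{1}{20479} - 53564} = 7 - \frac{-4090 + \frac{1}{-287992}}{- \frac{1096937157}{20479}} = 7 - \left(-4090 - \frac{1}{287992}\right) \left(- \frac{20479}{1096937157}\right) = 7 - \left(- \frac{1177887281}{287992}\right) \left(- \frac{20479}{1096937157}\right) = 7 - \frac{24121953627599}{315909125718744} = \frac{2187241926403609}{315909125718744} \approx 6.9236$)
$w - U{\left(671 \right)} = \frac{2187241926403609}{315909125718744} - -1340 = \frac{2187241926403609}{315909125718744} + 1340 = \frac{425505470389520569}{315909125718744}$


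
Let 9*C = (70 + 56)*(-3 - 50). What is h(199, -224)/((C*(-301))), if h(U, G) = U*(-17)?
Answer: -3383/223342 ≈ -0.015147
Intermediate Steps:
h(U, G) = -17*U
C = -742 (C = ((70 + 56)*(-3 - 50))/9 = (126*(-53))/9 = (⅑)*(-6678) = -742)
h(199, -224)/((C*(-301))) = (-17*199)/((-742*(-301))) = -3383/223342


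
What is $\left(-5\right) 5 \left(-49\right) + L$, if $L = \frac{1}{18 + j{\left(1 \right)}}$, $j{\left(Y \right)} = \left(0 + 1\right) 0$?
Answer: $\frac{22051}{18} \approx 1225.1$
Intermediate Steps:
$j{\left(Y \right)} = 0$ ($j{\left(Y \right)} = 1 \cdot 0 = 0$)
$L = \frac{1}{18}$ ($L = \frac{1}{18 + 0} = \frac{1}{18} \approx 0.055556$)
$\left(-5\right) 5 \left(-49\right) + L = \left(-5\right) 5 \left(-49\right) + \frac{1}{18} = \left(-25\right) \left(-49\right) + \frac{1}{18} = 1225 + \frac{1}{18} = \frac{22051}{18}$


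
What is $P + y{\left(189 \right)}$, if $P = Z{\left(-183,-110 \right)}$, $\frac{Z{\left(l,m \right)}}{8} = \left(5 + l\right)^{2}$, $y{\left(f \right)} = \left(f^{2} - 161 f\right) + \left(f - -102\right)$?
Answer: $259055$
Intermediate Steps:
$y{\left(f \right)} = 102 + f^{2} - 160 f$ ($y{\left(f \right)} = \left(f^{2} - 161 f\right) + \left(f + 102\right) = \left(f^{2} - 161 f\right) + \left(102 + f\right) = 102 + f^{2} - 160 f$)
$Z{\left(l,m \right)} = 8 \left(5 + l\right)^{2}$
$P = 253472$ ($P = 8 \left(5 - 183\right)^{2} = 8 \left(-178\right)^{2} = 8 \cdot 31684 = 253472$)
$P + y{\left(189 \right)} = 253472 + \left(102 + 189^{2} - 30240\right) = 253472 + \left(102 + 35721 - 30240\right) = 253472 + 5583 = 259055$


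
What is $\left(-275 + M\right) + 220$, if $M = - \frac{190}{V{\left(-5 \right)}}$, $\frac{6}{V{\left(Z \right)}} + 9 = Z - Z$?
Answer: $230$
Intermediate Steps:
$V{\left(Z \right)} = - \frac{2}{3}$ ($V{\left(Z \right)} = \frac{6}{-9 + \left(Z - Z\right)} = \frac{6}{-9 + 0} = \frac{6}{-9} = 6 \left(- \frac{1}{9}\right) = - \frac{2}{3}$)
$M = 285$ ($M = - \frac{190}{- \frac{2}{3}} = \left(-190\right) \left(- \frac{3}{2}\right) = 285$)
$\left(-275 + M\right) + 220 = \left(-275 + 285\right) + 220 = 10 + 220 = 230$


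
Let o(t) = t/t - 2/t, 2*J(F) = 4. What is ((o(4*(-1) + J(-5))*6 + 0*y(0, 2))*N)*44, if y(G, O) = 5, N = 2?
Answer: 1056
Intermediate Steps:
J(F) = 2 (J(F) = (½)*4 = 2)
o(t) = 1 - 2/t
((o(4*(-1) + J(-5))*6 + 0*y(0, 2))*N)*44 = ((((-2 + (4*(-1) + 2))/(4*(-1) + 2))*6 + 0*5)*2)*44 = ((((-2 + (-4 + 2))/(-4 + 2))*6 + 0)*2)*44 = ((((-2 - 2)/(-2))*6 + 0)*2)*44 = ((-½*(-4)*6 + 0)*2)*44 = ((2*6 + 0)*2)*44 = ((12 + 0)*2)*44 = (12*2)*44 = 24*44 = 1056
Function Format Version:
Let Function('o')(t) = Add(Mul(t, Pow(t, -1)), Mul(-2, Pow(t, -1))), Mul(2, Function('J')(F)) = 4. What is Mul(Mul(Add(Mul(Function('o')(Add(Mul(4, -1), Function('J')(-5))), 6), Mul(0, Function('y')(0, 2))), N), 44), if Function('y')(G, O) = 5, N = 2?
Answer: 1056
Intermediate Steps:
Function('J')(F) = 2 (Function('J')(F) = Mul(Rational(1, 2), 4) = 2)
Function('o')(t) = Add(1, Mul(-2, Pow(t, -1)))
Mul(Mul(Add(Mul(Function('o')(Add(Mul(4, -1), Function('J')(-5))), 6), Mul(0, Function('y')(0, 2))), N), 44) = Mul(Mul(Add(Mul(Mul(Pow(Add(Mul(4, -1), 2), -1), Add(-2, Add(Mul(4, -1), 2))), 6), Mul(0, 5)), 2), 44) = Mul(Mul(Add(Mul(Mul(Pow(Add(-4, 2), -1), Add(-2, Add(-4, 2))), 6), 0), 2), 44) = Mul(Mul(Add(Mul(Mul(Pow(-2, -1), Add(-2, -2)), 6), 0), 2), 44) = Mul(Mul(Add(Mul(Mul(Rational(-1, 2), -4), 6), 0), 2), 44) = Mul(Mul(Add(Mul(2, 6), 0), 2), 44) = Mul(Mul(Add(12, 0), 2), 44) = Mul(Mul(12, 2), 44) = Mul(24, 44) = 1056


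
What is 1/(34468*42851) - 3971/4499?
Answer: -533192764339/604088201612 ≈ -0.88264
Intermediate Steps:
1/(34468*42851) - 3971/4499 = (1/34468)*(1/42851) - 3971*1/4499 = 1/1476988268 - 361/409 = -533192764339/604088201612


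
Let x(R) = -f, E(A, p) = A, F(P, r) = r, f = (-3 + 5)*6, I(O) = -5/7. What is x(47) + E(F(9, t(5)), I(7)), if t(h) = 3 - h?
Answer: -14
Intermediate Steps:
I(O) = -5/7 (I(O) = -5*⅐ = -5/7)
f = 12 (f = 2*6 = 12)
x(R) = -12 (x(R) = -1*12 = -12)
x(47) + E(F(9, t(5)), I(7)) = -12 + (3 - 1*5) = -12 + (3 - 5) = -12 - 2 = -14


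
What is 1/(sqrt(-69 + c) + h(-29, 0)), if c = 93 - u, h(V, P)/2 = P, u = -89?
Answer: sqrt(113)/113 ≈ 0.094072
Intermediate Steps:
h(V, P) = 2*P
c = 182 (c = 93 - 1*(-89) = 93 + 89 = 182)
1/(sqrt(-69 + c) + h(-29, 0)) = 1/(sqrt(-69 + 182) + 2*0) = 1/(sqrt(113) + 0) = 1/(sqrt(113)) = sqrt(113)/113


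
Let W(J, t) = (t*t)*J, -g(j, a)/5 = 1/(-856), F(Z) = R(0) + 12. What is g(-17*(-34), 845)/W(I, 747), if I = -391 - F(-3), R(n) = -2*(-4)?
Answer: -5/196316494344 ≈ -2.5469e-11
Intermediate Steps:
R(n) = 8
F(Z) = 20 (F(Z) = 8 + 12 = 20)
g(j, a) = 5/856 (g(j, a) = -5/(-856) = -5*(-1/856) = 5/856)
I = -411 (I = -391 - 1*20 = -391 - 20 = -411)
W(J, t) = J*t² (W(J, t) = t²*J = J*t²)
g(-17*(-34), 845)/W(I, 747) = 5/(856*((-411*747²))) = 5/(856*((-411*558009))) = (5/856)/(-229341699) = (5/856)*(-1/229341699) = -5/196316494344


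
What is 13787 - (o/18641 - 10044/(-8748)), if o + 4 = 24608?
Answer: 6937851430/503307 ≈ 13785.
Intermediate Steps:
o = 24604 (o = -4 + 24608 = 24604)
13787 - (o/18641 - 10044/(-8748)) = 13787 - (24604/18641 - 10044/(-8748)) = 13787 - (24604*(1/18641) - 10044*(-1/8748)) = 13787 - (24604/18641 + 31/27) = 13787 - 1*1242179/503307 = 13787 - 1242179/503307 = 6937851430/503307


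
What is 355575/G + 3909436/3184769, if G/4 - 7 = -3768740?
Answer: 57802057621177/48010176110708 ≈ 1.2040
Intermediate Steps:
G = -15074932 (G = 28 + 4*(-3768740) = 28 - 15074960 = -15074932)
355575/G + 3909436/3184769 = 355575/(-15074932) + 3909436/3184769 = 355575*(-1/15074932) + 3909436*(1/3184769) = -355575/15074932 + 3909436/3184769 = 57802057621177/48010176110708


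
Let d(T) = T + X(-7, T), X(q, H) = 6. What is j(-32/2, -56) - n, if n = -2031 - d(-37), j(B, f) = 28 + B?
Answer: 2012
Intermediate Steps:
d(T) = 6 + T (d(T) = T + 6 = 6 + T)
n = -2000 (n = -2031 - (6 - 37) = -2031 - 1*(-31) = -2031 + 31 = -2000)
j(-32/2, -56) - n = (28 - 32/2) - 1*(-2000) = (28 - 32*½) + 2000 = (28 - 16) + 2000 = 12 + 2000 = 2012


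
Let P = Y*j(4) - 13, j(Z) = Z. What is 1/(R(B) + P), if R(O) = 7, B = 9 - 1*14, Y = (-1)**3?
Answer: -1/10 ≈ -0.10000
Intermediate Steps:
Y = -1
B = -5 (B = 9 - 14 = -5)
P = -17 (P = -1*4 - 13 = -4 - 13 = -17)
1/(R(B) + P) = 1/(7 - 17) = 1/(-10) = -1/10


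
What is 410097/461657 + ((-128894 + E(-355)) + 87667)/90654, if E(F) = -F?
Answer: 3051348089/6975175613 ≈ 0.43746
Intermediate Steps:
410097/461657 + ((-128894 + E(-355)) + 87667)/90654 = 410097/461657 + ((-128894 - 1*(-355)) + 87667)/90654 = 410097*(1/461657) + ((-128894 + 355) + 87667)*(1/90654) = 410097/461657 + (-128539 + 87667)*(1/90654) = 410097/461657 - 40872*1/90654 = 410097/461657 - 6812/15109 = 3051348089/6975175613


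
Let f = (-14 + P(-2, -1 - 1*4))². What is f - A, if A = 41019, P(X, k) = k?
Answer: -40658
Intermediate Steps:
f = 361 (f = (-14 + (-1 - 1*4))² = (-14 + (-1 - 4))² = (-14 - 5)² = (-19)² = 361)
f - A = 361 - 1*41019 = 361 - 41019 = -40658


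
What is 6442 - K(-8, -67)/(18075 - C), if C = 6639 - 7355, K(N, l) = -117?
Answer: 121051739/18791 ≈ 6442.0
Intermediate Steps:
C = -716
6442 - K(-8, -67)/(18075 - C) = 6442 - (-117)/(18075 - 1*(-716)) = 6442 - (-117)/(18075 + 716) = 6442 - (-117)/18791 = 6442 - 1*(-117/18791) = 6442 + 117/18791 = 121051739/18791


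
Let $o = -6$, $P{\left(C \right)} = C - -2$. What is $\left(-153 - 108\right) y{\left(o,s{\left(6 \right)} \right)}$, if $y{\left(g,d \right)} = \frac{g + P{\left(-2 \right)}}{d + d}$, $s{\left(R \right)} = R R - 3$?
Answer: $\frac{261}{11} \approx 23.727$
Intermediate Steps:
$s{\left(R \right)} = -3 + R^{2}$ ($s{\left(R \right)} = R^{2} - 3 = -3 + R^{2}$)
$P{\left(C \right)} = 2 + C$ ($P{\left(C \right)} = C + 2 = 2 + C$)
$y{\left(g,d \right)} = \frac{g}{2 d}$ ($y{\left(g,d \right)} = \frac{g + \left(2 - 2\right)}{d + d} = \frac{g + 0}{2 d} = g \frac{1}{2 d} = \frac{g}{2 d}$)
$\left(-153 - 108\right) y{\left(o,s{\left(6 \right)} \right)} = \left(-153 - 108\right) \frac{1}{2} \left(-6\right) \frac{1}{-3 + 6^{2}} = - 261 \cdot \frac{1}{2} \left(-6\right) \frac{1}{-3 + 36} = - 261 \cdot \frac{1}{2} \left(-6\right) \frac{1}{33} = \left(-261\right) \left(- \frac{1}{11}\right) = \frac{261}{11}$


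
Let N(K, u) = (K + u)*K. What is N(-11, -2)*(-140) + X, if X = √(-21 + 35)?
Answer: -20020 + √14 ≈ -20016.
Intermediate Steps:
X = √14 ≈ 3.7417
N(K, u) = K*(K + u)
N(-11, -2)*(-140) + X = -11*(-11 - 2)*(-140) + √14 = -11*(-13)*(-140) + √14 = 143*(-140) + √14 = -20020 + √14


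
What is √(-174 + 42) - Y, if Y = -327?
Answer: 327 + 2*I*√33 ≈ 327.0 + 11.489*I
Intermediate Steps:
√(-174 + 42) - Y = √(-174 + 42) - 1*(-327) = √(-132) + 327 = 2*I*√33 + 327 = 327 + 2*I*√33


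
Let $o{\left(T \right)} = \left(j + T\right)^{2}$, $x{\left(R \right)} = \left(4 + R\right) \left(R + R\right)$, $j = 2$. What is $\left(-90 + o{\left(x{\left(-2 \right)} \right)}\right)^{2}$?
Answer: $2916$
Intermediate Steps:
$x{\left(R \right)} = 2 R \left(4 + R\right)$ ($x{\left(R \right)} = \left(4 + R\right) 2 R = 2 R \left(4 + R\right)$)
$o{\left(T \right)} = \left(2 + T\right)^{2}$
$\left(-90 + o{\left(x{\left(-2 \right)} \right)}\right)^{2} = \left(-90 + \left(2 + 2 \left(-2\right) \left(4 - 2\right)\right)^{2}\right)^{2} = \left(-90 + \left(2 + 2 \left(-2\right) 2\right)^{2}\right)^{2} = \left(-90 + \left(2 - 8\right)^{2}\right)^{2} = \left(-90 + \left(-6\right)^{2}\right)^{2} = \left(-90 + 36\right)^{2} = \left(-54\right)^{2} = 2916$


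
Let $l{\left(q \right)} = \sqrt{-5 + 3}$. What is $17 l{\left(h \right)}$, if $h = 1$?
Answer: $17 i \sqrt{2} \approx 24.042 i$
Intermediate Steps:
$l{\left(q \right)} = i \sqrt{2}$ ($l{\left(q \right)} = \sqrt{-2} = i \sqrt{2}$)
$17 l{\left(h \right)} = 17 i \sqrt{2}$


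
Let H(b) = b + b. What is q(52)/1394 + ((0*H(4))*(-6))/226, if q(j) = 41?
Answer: 1/34 ≈ 0.029412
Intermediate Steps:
H(b) = 2*b
q(52)/1394 + ((0*H(4))*(-6))/226 = 41/1394 + ((0*(2*4))*(-6))/226 = 41*(1/1394) + ((0*8)*(-6))*(1/226) = 1/34 + (0*(-6))*(1/226) = 1/34 + 0*(1/226) = 1/34 + 0 = 1/34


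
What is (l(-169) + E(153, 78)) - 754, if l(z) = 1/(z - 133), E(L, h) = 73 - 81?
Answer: -230125/302 ≈ -762.00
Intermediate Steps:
E(L, h) = -8
l(z) = 1/(-133 + z)
(l(-169) + E(153, 78)) - 754 = (1/(-133 - 169) - 8) - 754 = (1/(-302) - 8) - 754 = (-1/302 - 8) - 754 = -2417/302 - 754 = -230125/302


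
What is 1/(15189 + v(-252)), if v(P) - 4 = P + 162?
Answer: 1/15103 ≈ 6.6212e-5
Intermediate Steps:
v(P) = 166 + P (v(P) = 4 + (P + 162) = 4 + (162 + P) = 166 + P)
1/(15189 + v(-252)) = 1/(15189 + (166 - 252)) = 1/(15189 - 86) = 1/15103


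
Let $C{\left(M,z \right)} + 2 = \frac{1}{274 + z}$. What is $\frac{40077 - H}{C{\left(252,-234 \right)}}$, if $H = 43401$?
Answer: $\frac{132960}{79} \approx 1683.0$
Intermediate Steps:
$C{\left(M,z \right)} = -2 + \frac{1}{274 + z}$
$\frac{40077 - H}{C{\left(252,-234 \right)}} = \frac{40077 - 43401}{\frac{1}{274 - 234} \left(-547 - -468\right)} = \frac{40077 - 43401}{\frac{1}{40} \left(-547 + 468\right)} = - \frac{3324}{\frac{1}{40} \left(-79\right)} = - \frac{3324}{- \frac{79}{40}} = \left(-3324\right) \left(- \frac{40}{79}\right) = \frac{132960}{79}$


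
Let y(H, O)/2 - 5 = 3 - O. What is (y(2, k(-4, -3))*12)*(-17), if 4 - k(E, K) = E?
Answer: 0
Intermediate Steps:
k(E, K) = 4 - E
y(H, O) = 16 - 2*O (y(H, O) = 10 + 2*(3 - O) = 10 + (6 - 2*O) = 16 - 2*O)
(y(2, k(-4, -3))*12)*(-17) = ((16 - 2*(4 - 1*(-4)))*12)*(-17) = ((16 - 2*(4 + 4))*12)*(-17) = ((16 - 2*8)*12)*(-17) = ((16 - 16)*12)*(-17) = (0*12)*(-17) = 0*(-17) = 0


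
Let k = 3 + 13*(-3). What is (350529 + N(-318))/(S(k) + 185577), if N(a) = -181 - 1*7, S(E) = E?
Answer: 350341/185541 ≈ 1.8882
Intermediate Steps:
k = -36 (k = 3 - 39 = -36)
N(a) = -188 (N(a) = -181 - 7 = -188)
(350529 + N(-318))/(S(k) + 185577) = (350529 - 188)/(-36 + 185577) = 350341/185541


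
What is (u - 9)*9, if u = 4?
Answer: -45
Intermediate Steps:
(u - 9)*9 = (4 - 9)*9 = -5*9 = -45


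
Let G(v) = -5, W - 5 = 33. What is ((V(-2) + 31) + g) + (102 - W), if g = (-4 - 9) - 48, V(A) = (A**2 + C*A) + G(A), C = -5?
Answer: 43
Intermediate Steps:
W = 38 (W = 5 + 33 = 38)
V(A) = -5 + A**2 - 5*A (V(A) = (A**2 - 5*A) - 5 = -5 + A**2 - 5*A)
g = -61 (g = -13 - 48 = -61)
((V(-2) + 31) + g) + (102 - W) = (((-5 + (-2)**2 - 5*(-2)) + 31) - 61) + (102 - 1*38) = (((-5 + 4 + 10) + 31) - 61) + (102 - 38) = ((9 + 31) - 61) + 64 = (40 - 61) + 64 = -21 + 64 = 43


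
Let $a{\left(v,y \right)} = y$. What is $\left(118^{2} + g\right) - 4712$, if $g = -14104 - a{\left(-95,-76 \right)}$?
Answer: $-4816$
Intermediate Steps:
$g = -14028$ ($g = -14104 - -76 = -14104 + 76 = -14028$)
$\left(118^{2} + g\right) - 4712 = \left(118^{2} - 14028\right) - 4712 = \left(13924 - 14028\right) - 4712 = -104 - 4712 = -4816$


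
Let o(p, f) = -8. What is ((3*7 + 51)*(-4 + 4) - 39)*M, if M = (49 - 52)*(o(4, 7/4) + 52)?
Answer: 5148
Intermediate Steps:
M = -132 (M = (49 - 52)*(-8 + 52) = -3*44 = -132)
((3*7 + 51)*(-4 + 4) - 39)*M = ((3*7 + 51)*(-4 + 4) - 39)*(-132) = ((21 + 51)*0 - 39)*(-132) = (72*0 - 39)*(-132) = (0 - 39)*(-132) = -39*(-132) = 5148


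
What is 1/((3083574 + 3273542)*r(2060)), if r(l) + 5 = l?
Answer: 1/13063873380 ≈ 7.6547e-11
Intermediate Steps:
r(l) = -5 + l
1/((3083574 + 3273542)*r(2060)) = 1/((3083574 + 3273542)*(-5 + 2060)) = 1/(6357116*2055) = (1/6357116)*(1/2055) = 1/13063873380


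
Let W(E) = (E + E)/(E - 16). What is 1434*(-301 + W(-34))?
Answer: -10742094/25 ≈ -4.2968e+5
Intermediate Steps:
W(E) = 2*E/(-16 + E) (W(E) = (2*E)/(-16 + E) = 2*E/(-16 + E))
1434*(-301 + W(-34)) = 1434*(-301 + 2*(-34)/(-16 - 34)) = 1434*(-301 + 2*(-34)/(-50)) = 1434*(-301 + 2*(-34)*(-1/50)) = 1434*(-301 + 34/25) = 1434*(-7491/25) = -10742094/25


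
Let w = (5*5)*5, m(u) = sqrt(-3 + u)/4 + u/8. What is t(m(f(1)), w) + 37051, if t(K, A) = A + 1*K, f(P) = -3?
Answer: 297405/8 + I*sqrt(6)/4 ≈ 37176.0 + 0.61237*I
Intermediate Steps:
m(u) = sqrt(-3 + u)/4 + u/8 (m(u) = sqrt(-3 + u)*(1/4) + u*(1/8) = sqrt(-3 + u)/4 + u/8)
w = 125 (w = 25*5 = 125)
t(K, A) = A + K
t(m(f(1)), w) + 37051 = (125 + (sqrt(-3 - 3)/4 + (1/8)*(-3))) + 37051 = (125 + (sqrt(-6)/4 - 3/8)) + 37051 = (125 + ((I*sqrt(6))/4 - 3/8)) + 37051 = (125 + (I*sqrt(6)/4 - 3/8)) + 37051 = (125 + (-3/8 + I*sqrt(6)/4)) + 37051 = (997/8 + I*sqrt(6)/4) + 37051 = 297405/8 + I*sqrt(6)/4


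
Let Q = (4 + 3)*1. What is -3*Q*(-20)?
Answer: 420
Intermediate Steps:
Q = 7 (Q = 7*1 = 7)
-3*Q*(-20) = -3*7*(-20) = -21*(-20) = 420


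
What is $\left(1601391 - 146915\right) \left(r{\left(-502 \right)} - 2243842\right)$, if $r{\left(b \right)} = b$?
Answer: $-3264344483744$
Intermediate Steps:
$\left(1601391 - 146915\right) \left(r{\left(-502 \right)} - 2243842\right) = \left(1601391 - 146915\right) \left(-502 - 2243842\right) = 1454476 \left(-2244344\right) = -3264344483744$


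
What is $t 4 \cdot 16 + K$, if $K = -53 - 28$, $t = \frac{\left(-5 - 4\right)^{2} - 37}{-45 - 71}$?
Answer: $- \frac{3053}{29} \approx -105.28$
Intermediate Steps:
$t = - \frac{11}{29}$ ($t = \frac{\left(-9\right)^{2} - 37}{-116} = \left(81 - 37\right) \left(- \frac{1}{116}\right) = 44 \left(- \frac{1}{116}\right) = - \frac{11}{29} \approx -0.37931$)
$K = -81$ ($K = -53 - 28 = -81$)
$t 4 \cdot 16 + K = - \frac{11 \cdot 4 \cdot 16}{29} - 81 = \left(- \frac{11}{29}\right) 64 - 81 = - \frac{704}{29} - 81 = - \frac{3053}{29}$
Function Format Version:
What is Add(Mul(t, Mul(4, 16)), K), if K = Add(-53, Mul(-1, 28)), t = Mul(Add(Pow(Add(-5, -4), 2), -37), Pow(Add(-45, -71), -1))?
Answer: Rational(-3053, 29) ≈ -105.28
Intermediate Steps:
t = Rational(-11, 29) (t = Mul(Add(Pow(-9, 2), -37), Pow(-116, -1)) = Mul(Add(81, -37), Rational(-1, 116)) = Mul(44, Rational(-1, 116)) = Rational(-11, 29) ≈ -0.37931)
K = -81 (K = Add(-53, -28) = -81)
Add(Mul(t, Mul(4, 16)), K) = Add(Mul(Rational(-11, 29), Mul(4, 16)), -81) = Add(Mul(Rational(-11, 29), 64), -81) = Add(Rational(-704, 29), -81) = Rational(-3053, 29)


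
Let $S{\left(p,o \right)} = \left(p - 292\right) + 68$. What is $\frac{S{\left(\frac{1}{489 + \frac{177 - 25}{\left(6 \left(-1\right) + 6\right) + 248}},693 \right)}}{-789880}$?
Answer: $\frac{3399841}{11988798640} \approx 0.00028358$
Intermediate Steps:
$S{\left(p,o \right)} = -224 + p$ ($S{\left(p,o \right)} = \left(-292 + p\right) + 68 = -224 + p$)
$\frac{S{\left(\frac{1}{489 + \frac{177 - 25}{\left(6 \left(-1\right) + 6\right) + 248}},693 \right)}}{-789880} = \frac{-224 + \frac{1}{489 + \frac{177 - 25}{\left(6 \left(-1\right) + 6\right) + 248}}}{-789880} = \left(-224 + \frac{1}{489 + \frac{152}{\left(-6 + 6\right) + 248}}\right) \left(- \frac{1}{789880}\right) = \left(-224 + \frac{1}{489 + \frac{152}{0 + 248}}\right) \left(- \frac{1}{789880}\right) = \left(-224 + \frac{1}{489 + \frac{152}{248}}\right) \left(- \frac{1}{789880}\right) = \left(-224 + \frac{1}{489 + 152 \cdot \frac{1}{248}}\right) \left(- \frac{1}{789880}\right) = \left(-224 + \frac{1}{489 + \frac{19}{31}}\right) \left(- \frac{1}{789880}\right) = \left(-224 + \frac{1}{\frac{15178}{31}}\right) \left(- \frac{1}{789880}\right) = \left(-224 + \frac{31}{15178}\right) \left(- \frac{1}{789880}\right) = \left(- \frac{3399841}{15178}\right) \left(- \frac{1}{789880}\right) = \frac{3399841}{11988798640}$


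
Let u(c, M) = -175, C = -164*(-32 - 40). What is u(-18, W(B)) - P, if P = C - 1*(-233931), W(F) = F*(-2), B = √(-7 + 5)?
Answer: -245914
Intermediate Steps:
B = I*√2 (B = √(-2) = I*√2 ≈ 1.4142*I)
C = 11808 (C = -164*(-72) = 11808)
W(F) = -2*F
P = 245739 (P = 11808 - 1*(-233931) = 11808 + 233931 = 245739)
u(-18, W(B)) - P = -175 - 1*245739 = -175 - 245739 = -245914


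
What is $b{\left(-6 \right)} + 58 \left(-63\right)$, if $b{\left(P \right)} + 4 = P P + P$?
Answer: $-3628$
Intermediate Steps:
$b{\left(P \right)} = -4 + P + P^{2}$ ($b{\left(P \right)} = -4 + \left(P P + P\right) = -4 + \left(P^{2} + P\right) = -4 + \left(P + P^{2}\right) = -4 + P + P^{2}$)
$b{\left(-6 \right)} + 58 \left(-63\right) = \left(-4 - 6 + \left(-6\right)^{2}\right) + 58 \left(-63\right) = \left(-4 - 6 + 36\right) - 3654 = 26 - 3654 = -3628$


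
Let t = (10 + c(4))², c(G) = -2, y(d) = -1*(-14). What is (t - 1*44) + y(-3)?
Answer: 34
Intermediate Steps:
y(d) = 14
t = 64 (t = (10 - 2)² = 8² = 64)
(t - 1*44) + y(-3) = (64 - 1*44) + 14 = (64 - 44) + 14 = 20 + 14 = 34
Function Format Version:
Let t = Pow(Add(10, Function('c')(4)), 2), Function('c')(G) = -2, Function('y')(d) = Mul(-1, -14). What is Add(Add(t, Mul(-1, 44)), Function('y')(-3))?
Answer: 34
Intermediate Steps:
Function('y')(d) = 14
t = 64 (t = Pow(Add(10, -2), 2) = Pow(8, 2) = 64)
Add(Add(t, Mul(-1, 44)), Function('y')(-3)) = Add(Add(64, Mul(-1, 44)), 14) = Add(Add(64, -44), 14) = Add(20, 14) = 34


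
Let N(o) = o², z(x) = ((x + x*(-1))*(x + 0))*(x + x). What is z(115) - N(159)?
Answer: -25281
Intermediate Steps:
z(x) = 0 (z(x) = ((x - x)*x)*(2*x) = (0*x)*(2*x) = 0*(2*x) = 0)
z(115) - N(159) = 0 - 1*159² = 0 - 1*25281 = 0 - 25281 = -25281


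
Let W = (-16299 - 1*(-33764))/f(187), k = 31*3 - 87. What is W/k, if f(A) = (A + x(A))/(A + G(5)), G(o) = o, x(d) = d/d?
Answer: 139720/47 ≈ 2972.8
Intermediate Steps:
x(d) = 1
f(A) = (1 + A)/(5 + A) (f(A) = (A + 1)/(A + 5) = (1 + A)/(5 + A))
k = 6 (k = 93 - 87 = 6)
W = 838320/47 (W = (-16299 - 1*(-33764))/(((1 + 187)/(5 + 187))) = (-16299 + 33764)/((188/192)) = 17465/(((1/192)*188)) = 17465/(47/48) = 17465*(48/47) = 838320/47 ≈ 17837.)
W/k = (838320/47)/6 = (838320/47)*(1/6) = 139720/47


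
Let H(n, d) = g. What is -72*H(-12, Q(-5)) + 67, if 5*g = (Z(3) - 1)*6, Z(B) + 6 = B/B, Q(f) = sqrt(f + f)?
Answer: 2927/5 ≈ 585.40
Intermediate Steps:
Q(f) = sqrt(2)*sqrt(f) (Q(f) = sqrt(2*f) = sqrt(2)*sqrt(f))
Z(B) = -5 (Z(B) = -6 + B/B = -6 + 1 = -5)
g = -36/5 (g = ((-5 - 1)*6)/5 = (-6*6)/5 = (1/5)*(-36) = -36/5 ≈ -7.2000)
H(n, d) = -36/5
-72*H(-12, Q(-5)) + 67 = -72*(-36/5) + 67 = 2592/5 + 67 = 2927/5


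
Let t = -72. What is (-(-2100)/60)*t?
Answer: -2520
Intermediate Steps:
(-(-2100)/60)*t = -(-2100)/60*(-72) = -42*(-5/6)*(-72) = 35*(-72) = -2520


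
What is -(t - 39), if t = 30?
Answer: 9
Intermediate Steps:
-(t - 39) = -(30 - 39) = -1*(-9) = 9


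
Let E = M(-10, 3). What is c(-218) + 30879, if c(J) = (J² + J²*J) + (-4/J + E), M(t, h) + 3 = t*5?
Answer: -1120725136/109 ≈ -1.0282e+7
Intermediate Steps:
M(t, h) = -3 + 5*t (M(t, h) = -3 + t*5 = -3 + 5*t)
E = -53 (E = -3 + 5*(-10) = -3 - 50 = -53)
c(J) = -53 + J² + J³ - 4/J (c(J) = (J² + J²*J) + (-4/J - 53) = (J² + J³) + (-53 - 4/J) = -53 + J² + J³ - 4/J)
c(-218) + 30879 = (-53 + (-218)² + (-218)³ - 4/(-218)) + 30879 = (-53 + 47524 - 10360232 - 4*(-1/218)) + 30879 = (-53 + 47524 - 10360232 + 2/109) + 30879 = -1124090947/109 + 30879 = -1120725136/109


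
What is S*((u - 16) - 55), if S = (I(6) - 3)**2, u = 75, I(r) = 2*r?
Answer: 324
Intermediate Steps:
S = 81 (S = (2*6 - 3)**2 = (12 - 3)**2 = 9**2 = 81)
S*((u - 16) - 55) = 81*((75 - 16) - 55) = 81*(59 - 55) = 81*4 = 324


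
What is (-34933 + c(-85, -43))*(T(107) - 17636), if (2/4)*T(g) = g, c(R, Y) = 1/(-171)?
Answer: 104071083568/171 ≈ 6.0860e+8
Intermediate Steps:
c(R, Y) = -1/171
T(g) = 2*g
(-34933 + c(-85, -43))*(T(107) - 17636) = (-34933 - 1/171)*(2*107 - 17636) = -5973544*(214 - 17636)/171 = -5973544/171*(-17422) = 104071083568/171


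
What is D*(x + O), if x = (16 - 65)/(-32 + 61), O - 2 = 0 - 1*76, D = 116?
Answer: -8780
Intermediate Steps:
O = -74 (O = 2 + (0 - 1*76) = 2 + (0 - 76) = 2 - 76 = -74)
x = -49/29 ≈ -1.6897
D*(x + O) = 116*(-49/29 - 74) = 116*(-2195/29) = -8780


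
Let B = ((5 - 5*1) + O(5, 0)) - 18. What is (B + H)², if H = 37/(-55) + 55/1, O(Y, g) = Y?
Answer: 5166529/3025 ≈ 1707.9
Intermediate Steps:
B = -13 (B = ((5 - 5*1) + 5) - 18 = ((5 - 5) + 5) - 18 = (0 + 5) - 18 = 5 - 18 = -13)
H = 2988/55 (H = 37*(-1/55) + 55*1 = -37/55 + 55 = 2988/55 ≈ 54.327)
(B + H)² = (-13 + 2988/55)² = (2273/55)² = 5166529/3025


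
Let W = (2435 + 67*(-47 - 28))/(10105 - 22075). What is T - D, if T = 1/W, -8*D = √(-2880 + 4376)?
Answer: 171/37 + √374/4 ≈ 9.4564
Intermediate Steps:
D = -√374/4 (D = -√(-2880 + 4376)/8 = -√374/4 ≈ -4.8348)
W = 37/171 (W = (2435 + 67*(-75))/(-11970) = (2435 - 5025)*(-1/11970) = -2590*(-1/11970) = 37/171 ≈ 0.21637)
T = 171/37 (T = 1/(37/171) = 171/37 ≈ 4.6216)
T - D = 171/37 - (-1)*√374/4 = 171/37 + √374/4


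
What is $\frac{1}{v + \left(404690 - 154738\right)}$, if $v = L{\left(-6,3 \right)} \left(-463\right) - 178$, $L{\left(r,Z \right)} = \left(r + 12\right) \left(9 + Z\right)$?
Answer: $\frac{1}{216438} \approx 4.6203 \cdot 10^{-6}$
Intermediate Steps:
$L{\left(r,Z \right)} = \left(9 + Z\right) \left(12 + r\right)$ ($L{\left(r,Z \right)} = \left(12 + r\right) \left(9 + Z\right) = \left(9 + Z\right) \left(12 + r\right)$)
$v = -33514$ ($v = \left(108 + 9 \left(-6\right) + 12 \cdot 3 + 3 \left(-6\right)\right) \left(-463\right) - 178 = \left(108 - 54 + 36 - 18\right) \left(-463\right) - 178 = 72 \left(-463\right) - 178 = -33336 - 178 = -33514$)
$\frac{1}{v + \left(404690 - 154738\right)} = \frac{1}{-33514 + \left(404690 - 154738\right)} = \frac{1}{-33514 + 249952} = \frac{1}{216438}$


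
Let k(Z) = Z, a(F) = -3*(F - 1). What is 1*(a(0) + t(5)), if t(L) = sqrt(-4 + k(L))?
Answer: 4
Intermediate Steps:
a(F) = 3 - 3*F (a(F) = -3*(-1 + F) = 3 - 3*F)
t(L) = sqrt(-4 + L)
1*(a(0) + t(5)) = 1*((3 - 3*0) + sqrt(-4 + 5)) = 1*((3 + 0) + sqrt(1)) = 1*(3 + 1) = 1*4 = 4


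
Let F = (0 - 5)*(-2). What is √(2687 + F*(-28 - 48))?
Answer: √1927 ≈ 43.898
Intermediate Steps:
F = 10 (F = -5*(-2) = 10)
√(2687 + F*(-28 - 48)) = √(2687 + 10*(-28 - 48)) = √(2687 + 10*(-76)) = √(2687 - 760) = √1927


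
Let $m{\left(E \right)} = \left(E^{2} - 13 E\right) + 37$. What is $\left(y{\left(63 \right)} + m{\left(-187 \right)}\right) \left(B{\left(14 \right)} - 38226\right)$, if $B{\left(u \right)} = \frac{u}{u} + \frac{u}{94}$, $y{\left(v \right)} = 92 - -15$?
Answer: $- \frac{67450348992}{47} \approx -1.4351 \cdot 10^{9}$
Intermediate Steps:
$y{\left(v \right)} = 107$ ($y{\left(v \right)} = 92 + 15 = 107$)
$B{\left(u \right)} = 1 + \frac{u}{94}$ ($B{\left(u \right)} = 1 + u \frac{1}{94} = 1 + \frac{u}{94}$)
$m{\left(E \right)} = 37 + E^{2} - 13 E$
$\left(y{\left(63 \right)} + m{\left(-187 \right)}\right) \left(B{\left(14 \right)} - 38226\right) = \left(107 + \left(37 + \left(-187\right)^{2} - -2431\right)\right) \left(\left(1 + \frac{1}{94} \cdot 14\right) - 38226\right) = \left(107 + \left(37 + 34969 + 2431\right)\right) \left(\left(1 + \frac{7}{47}\right) - 38226\right) = \left(107 + 37437\right) \left(\frac{54}{47} - 38226\right) = 37544 \left(- \frac{1796568}{47}\right) = - \frac{67450348992}{47}$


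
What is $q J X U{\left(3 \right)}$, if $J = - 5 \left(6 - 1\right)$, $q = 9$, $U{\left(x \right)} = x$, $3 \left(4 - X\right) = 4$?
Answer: $-1800$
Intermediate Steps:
$X = \frac{8}{3}$ ($X = 4 - \frac{4}{3} = \frac{8}{3} \approx 2.6667$)
$J = -25$ ($J = \left(-5\right) 5 = -25$)
$q J X U{\left(3 \right)} = 9 \left(\left(-25\right) \frac{8}{3}\right) 3 = 9 \left(- \frac{200}{3}\right) 3 = \left(-600\right) 3 = -1800$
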